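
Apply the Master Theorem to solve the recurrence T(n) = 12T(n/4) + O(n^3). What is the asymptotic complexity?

Master Theorem for T(n) = 12T(n/4) + O(n^3):

a = 12, b = 4, c = 3
log_b(a) = log_4(12) = 1.7925

Case 3: c = 3 > log_4(12) = 1.7925
T(n) = O(n^3) = O(n^3)

For T(n) = 12T(n/4) + O(n^3): log_4(12) = 1.7925. This is Case 3 of the Master Theorem (c > log_b(a), work dominated by root), giving O(n^3).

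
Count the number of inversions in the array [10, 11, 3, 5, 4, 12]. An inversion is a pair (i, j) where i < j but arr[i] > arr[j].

Finding inversions in [10, 11, 3, 5, 4, 12]:

(0, 2): arr[0]=10 > arr[2]=3
(0, 3): arr[0]=10 > arr[3]=5
(0, 4): arr[0]=10 > arr[4]=4
(1, 2): arr[1]=11 > arr[2]=3
(1, 3): arr[1]=11 > arr[3]=5
(1, 4): arr[1]=11 > arr[4]=4
(3, 4): arr[3]=5 > arr[4]=4

Total inversions: 7

The array has 7 inversion(s): (0,2), (0,3), (0,4), (1,2), (1,3), (1,4), (3,4). Each pair (i,j) satisfies i < j and arr[i] > arr[j].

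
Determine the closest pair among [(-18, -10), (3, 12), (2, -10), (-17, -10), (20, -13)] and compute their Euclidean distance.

Computing all pairwise distances among 5 points:

d((-18, -10), (3, 12)) = 30.4138
d((-18, -10), (2, -10)) = 20.0
d((-18, -10), (-17, -10)) = 1.0 <-- minimum
d((-18, -10), (20, -13)) = 38.1182
d((3, 12), (2, -10)) = 22.0227
d((3, 12), (-17, -10)) = 29.7321
d((3, 12), (20, -13)) = 30.2324
d((2, -10), (-17, -10)) = 19.0
d((2, -10), (20, -13)) = 18.2483
d((-17, -10), (20, -13)) = 37.1214

Closest pair: (-18, -10) and (-17, -10) with distance 1.0

The closest pair is (-18, -10) and (-17, -10) with Euclidean distance 1.0. For 5 points, brute-force pairwise comparison is shown above. For large n, the divide-and-conquer algorithm (sort by x, recurse on halves, check the dividing strip) achieves O(n log n).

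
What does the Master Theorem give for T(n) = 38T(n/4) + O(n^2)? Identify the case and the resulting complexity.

Master Theorem for T(n) = 38T(n/4) + O(n^2):

a = 38, b = 4, c = 2
log_b(a) = log_4(38) = 2.6240

Case 1: c = 2 < log_4(38) = 2.6240
T(n) = O(n^(log_4 38))

For T(n) = 38T(n/4) + O(n^2): log_4(38) = 2.6240. This is Case 1 of the Master Theorem (c < log_b(a), work dominated by leaves), giving O(n^(log_4 38)).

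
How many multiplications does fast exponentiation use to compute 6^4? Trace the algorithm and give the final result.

Computing 6^4 by squaring (build up from 6^1; each line after the first costs one multiplication):

6^1 = 6
6^2 = (6^1)^2 = 6^2 = 36
6^4 = (6^2)^2 = 36^2 = 1296

Result: 1296
Multiplications needed: 2 (2 lines after 6^1)

6^4 = 1296. Using exponentiation by squaring, this requires 2 multiplications. The key idea: if the exponent is even, square the half-power; if odd, multiply by the base once.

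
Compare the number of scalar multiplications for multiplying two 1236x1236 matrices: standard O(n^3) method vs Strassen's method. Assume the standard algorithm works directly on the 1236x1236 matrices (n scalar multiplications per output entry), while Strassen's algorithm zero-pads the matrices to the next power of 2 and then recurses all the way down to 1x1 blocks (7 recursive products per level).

Matrix multiplication for 1236x1236 matrices:

Strassen's algorithm requires power-of-2 dimensions. Pad 1236x1236 to 2048x2048 (next power of 2).

Standard algorithm: 1236^3 = 1888232256 multiplications
Strassen's algorithm: 7^(log2(2048)) = 7^11 = 1977326743 multiplications
Difference: 1888232256 - 1977326743 = -89094487 (Strassen uses MORE here due to padding overhead — for small or just-over-power-of-2 n, padding can outweigh the per-level savings)

Standard: 1888232256 multiplications (1236^3). Strassen: 1977326743 multiplications (7^11, after padding to 2048x2048). Strassen reduces 8 recursive multiplications to 7 at each level.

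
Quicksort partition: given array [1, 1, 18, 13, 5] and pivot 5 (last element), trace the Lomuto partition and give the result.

Lomuto partition with pivot = 5:

Initial array: [1, 1, 18, 13, 5]

arr[0]=1 <= 5: swap with position 0, array becomes [1, 1, 18, 13, 5]
arr[1]=1 <= 5: swap with position 1, array becomes [1, 1, 18, 13, 5]
arr[2]=18 > 5: no swap
arr[3]=13 > 5: no swap

Place pivot at position 2: [1, 1, 5, 13, 18]
Pivot position: 2

After partitioning with pivot 5, the array becomes [1, 1, 5, 13, 18]. The pivot is placed at index 2. All elements to the left of the pivot are <= 5, and all elements to the right are > 5.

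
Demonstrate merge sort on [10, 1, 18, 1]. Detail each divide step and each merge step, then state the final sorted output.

Merge sort trace:

Split: [10, 1, 18, 1] -> [10, 1] and [18, 1]
  Split: [10, 1] -> [10] and [1]
  Merge: [10] + [1] -> [1, 10]
  Split: [18, 1] -> [18] and [1]
  Merge: [18] + [1] -> [1, 18]
Merge: [1, 10] + [1, 18] -> [1, 1, 10, 18]

Final sorted array: [1, 1, 10, 18]

The merge sort proceeds by recursively splitting the array and merging sorted halves.
After all merges, the sorted array is [1, 1, 10, 18].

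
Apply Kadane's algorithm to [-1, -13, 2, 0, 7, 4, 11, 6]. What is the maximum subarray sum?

Using Kadane's algorithm on [-1, -13, 2, 0, 7, 4, 11, 6]:

Scanning through the array:
Position 1 (value -13): max_ending_here = -13, max_so_far = -1
Position 2 (value 2): max_ending_here = 2, max_so_far = 2
Position 3 (value 0): max_ending_here = 2, max_so_far = 2
Position 4 (value 7): max_ending_here = 9, max_so_far = 9
Position 5 (value 4): max_ending_here = 13, max_so_far = 13
Position 6 (value 11): max_ending_here = 24, max_so_far = 24
Position 7 (value 6): max_ending_here = 30, max_so_far = 30

Maximum subarray: [2, 0, 7, 4, 11, 6]
Maximum sum: 30

The maximum subarray is [2, 0, 7, 4, 11, 6] with sum 30. This subarray runs from index 2 to index 7.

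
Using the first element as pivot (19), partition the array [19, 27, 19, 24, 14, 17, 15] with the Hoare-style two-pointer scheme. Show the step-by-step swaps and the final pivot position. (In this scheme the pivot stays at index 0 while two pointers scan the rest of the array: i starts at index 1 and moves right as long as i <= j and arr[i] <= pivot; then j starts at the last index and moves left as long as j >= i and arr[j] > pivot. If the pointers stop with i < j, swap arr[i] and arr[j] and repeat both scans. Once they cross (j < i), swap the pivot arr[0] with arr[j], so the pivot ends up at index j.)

Hoare-style two-pointer partition with pivot = 19:

Initial array: [19, 27, 19, 24, 14, 17, 15]

Pointers start at i = 1, j = 6.
i stops at index 1 (arr[1]=27 > 19), j stops at index 6 (arr[6]=15 <= 19): swap arr[1] and arr[6], array becomes [19, 15, 19, 24, 14, 17, 27]
i stops at index 3 (arr[3]=24 > 19), j stops at index 5 (arr[5]=17 <= 19): swap arr[3] and arr[5], array becomes [19, 15, 19, 17, 14, 24, 27]
i ends at 5, j ends at 4: the pointers have crossed (j < i), so scanning stops.

Swap pivot arr[0] with arr[4] to place pivot at position 4: [14, 15, 19, 17, 19, 24, 27]
Pivot position: 4

After partitioning with pivot 19, the array becomes [14, 15, 19, 17, 19, 24, 27]. The pivot is placed at index 4. All elements to the left of the pivot are <= 19, and all elements to the right are > 19.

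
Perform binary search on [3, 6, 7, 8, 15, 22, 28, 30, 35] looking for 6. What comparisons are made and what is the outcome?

Binary search for 6 in [3, 6, 7, 8, 15, 22, 28, 30, 35]:

lo=0, hi=8, mid=4, arr[mid]=15 -> 15 > 6, search left half
lo=0, hi=3, mid=1, arr[mid]=6 -> Found target at index 1!

Binary search finds 6 at index 1 after 2 comparisons. The search repeatedly halves the search space by comparing with the middle element.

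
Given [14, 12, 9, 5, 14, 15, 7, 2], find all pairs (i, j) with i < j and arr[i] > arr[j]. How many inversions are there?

Finding inversions in [14, 12, 9, 5, 14, 15, 7, 2]:

(0, 1): arr[0]=14 > arr[1]=12
(0, 2): arr[0]=14 > arr[2]=9
(0, 3): arr[0]=14 > arr[3]=5
(0, 6): arr[0]=14 > arr[6]=7
(0, 7): arr[0]=14 > arr[7]=2
(1, 2): arr[1]=12 > arr[2]=9
(1, 3): arr[1]=12 > arr[3]=5
(1, 6): arr[1]=12 > arr[6]=7
(1, 7): arr[1]=12 > arr[7]=2
(2, 3): arr[2]=9 > arr[3]=5
(2, 6): arr[2]=9 > arr[6]=7
(2, 7): arr[2]=9 > arr[7]=2
(3, 7): arr[3]=5 > arr[7]=2
(4, 6): arr[4]=14 > arr[6]=7
(4, 7): arr[4]=14 > arr[7]=2
(5, 6): arr[5]=15 > arr[6]=7
(5, 7): arr[5]=15 > arr[7]=2
(6, 7): arr[6]=7 > arr[7]=2

Total inversions: 18

The array has 18 inversion(s): (0,1), (0,2), (0,3), (0,6), (0,7), (1,2), (1,3), (1,6), (1,7), (2,3), (2,6), (2,7), (3,7), (4,6), (4,7), (5,6), (5,7), (6,7). Each pair (i,j) satisfies i < j and arr[i] > arr[j].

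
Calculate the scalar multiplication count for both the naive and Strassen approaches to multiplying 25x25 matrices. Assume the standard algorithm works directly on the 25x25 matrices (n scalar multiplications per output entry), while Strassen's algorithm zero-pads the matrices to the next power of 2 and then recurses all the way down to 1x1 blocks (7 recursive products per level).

Matrix multiplication for 25x25 matrices:

Strassen's algorithm requires power-of-2 dimensions. Pad 25x25 to 32x32 (next power of 2).

Standard algorithm: 25^3 = 15625 multiplications
Strassen's algorithm: 7^(log2(32)) = 7^5 = 16807 multiplications
Difference: 15625 - 16807 = -1182 (Strassen uses MORE here due to padding overhead — for small or just-over-power-of-2 n, padding can outweigh the per-level savings)

Standard: 15625 multiplications (25^3). Strassen: 16807 multiplications (7^5, after padding to 32x32). Strassen reduces 8 recursive multiplications to 7 at each level.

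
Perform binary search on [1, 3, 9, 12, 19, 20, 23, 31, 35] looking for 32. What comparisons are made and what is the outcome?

Binary search for 32 in [1, 3, 9, 12, 19, 20, 23, 31, 35]:

lo=0, hi=8, mid=4, arr[mid]=19 -> 19 < 32, search right half
lo=5, hi=8, mid=6, arr[mid]=23 -> 23 < 32, search right half
lo=7, hi=8, mid=7, arr[mid]=31 -> 31 < 32, search right half
lo=8, hi=8, mid=8, arr[mid]=35 -> 35 > 32, search left half
lo=8 > hi=7, target 32 not found

Binary search determines that 32 is not in the array after 4 comparisons. The search space was exhausted without finding the target.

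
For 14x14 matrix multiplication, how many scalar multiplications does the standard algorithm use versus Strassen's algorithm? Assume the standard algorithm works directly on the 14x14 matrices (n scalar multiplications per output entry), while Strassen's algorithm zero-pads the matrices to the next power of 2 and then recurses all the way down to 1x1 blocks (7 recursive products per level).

Matrix multiplication for 14x14 matrices:

Strassen's algorithm requires power-of-2 dimensions. Pad 14x14 to 16x16 (next power of 2).

Standard algorithm: 14^3 = 2744 multiplications
Strassen's algorithm: 7^(log2(16)) = 7^4 = 2401 multiplications
Savings: 2744 - 2401 = 343 multiplications

Standard: 2744 multiplications (14^3). Strassen: 2401 multiplications (7^4, after padding to 16x16). Strassen reduces 8 recursive multiplications to 7 at each level.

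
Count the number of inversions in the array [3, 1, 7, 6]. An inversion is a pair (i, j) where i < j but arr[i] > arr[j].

Finding inversions in [3, 1, 7, 6]:

(0, 1): arr[0]=3 > arr[1]=1
(2, 3): arr[2]=7 > arr[3]=6

Total inversions: 2

The array has 2 inversion(s): (0,1), (2,3). Each pair (i,j) satisfies i < j and arr[i] > arr[j].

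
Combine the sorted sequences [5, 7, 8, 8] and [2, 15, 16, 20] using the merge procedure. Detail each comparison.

Merging process:

Compare 5 vs 2: take 2 from right. Merged: [2]
Compare 5 vs 15: take 5 from left. Merged: [2, 5]
Compare 7 vs 15: take 7 from left. Merged: [2, 5, 7]
Compare 8 vs 15: take 8 from left. Merged: [2, 5, 7, 8]
Compare 8 vs 15: take 8 from left. Merged: [2, 5, 7, 8, 8]
Append remaining from right: [15, 16, 20]. Merged: [2, 5, 7, 8, 8, 15, 16, 20]

Final merged array: [2, 5, 7, 8, 8, 15, 16, 20]
Total comparisons: 5

The merged array is [2, 5, 7, 8, 8, 15, 16, 20], requiring 5 comparisons. The merge step runs in O(n) time where n is the total number of elements.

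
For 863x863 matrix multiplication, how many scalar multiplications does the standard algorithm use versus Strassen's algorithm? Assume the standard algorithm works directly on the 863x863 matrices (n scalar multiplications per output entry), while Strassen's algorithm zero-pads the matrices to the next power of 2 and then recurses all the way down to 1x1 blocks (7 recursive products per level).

Matrix multiplication for 863x863 matrices:

Strassen's algorithm requires power-of-2 dimensions. Pad 863x863 to 1024x1024 (next power of 2).

Standard algorithm: 863^3 = 642735647 multiplications
Strassen's algorithm: 7^(log2(1024)) = 7^10 = 282475249 multiplications
Savings: 642735647 - 282475249 = 360260398 multiplications

Standard: 642735647 multiplications (863^3). Strassen: 282475249 multiplications (7^10, after padding to 1024x1024). Strassen reduces 8 recursive multiplications to 7 at each level.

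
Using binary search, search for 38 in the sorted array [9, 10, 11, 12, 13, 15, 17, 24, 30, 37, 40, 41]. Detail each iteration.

Binary search for 38 in [9, 10, 11, 12, 13, 15, 17, 24, 30, 37, 40, 41]:

lo=0, hi=11, mid=5, arr[mid]=15 -> 15 < 38, search right half
lo=6, hi=11, mid=8, arr[mid]=30 -> 30 < 38, search right half
lo=9, hi=11, mid=10, arr[mid]=40 -> 40 > 38, search left half
lo=9, hi=9, mid=9, arr[mid]=37 -> 37 < 38, search right half
lo=10 > hi=9, target 38 not found

Binary search determines that 38 is not in the array after 4 comparisons. The search space was exhausted without finding the target.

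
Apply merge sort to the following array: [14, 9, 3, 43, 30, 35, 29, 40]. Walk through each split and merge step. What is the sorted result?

Merge sort trace:

Split: [14, 9, 3, 43, 30, 35, 29, 40] -> [14, 9, 3, 43] and [30, 35, 29, 40]
  Split: [14, 9, 3, 43] -> [14, 9] and [3, 43]
    Split: [14, 9] -> [14] and [9]
    Merge: [14] + [9] -> [9, 14]
    Split: [3, 43] -> [3] and [43]
    Merge: [3] + [43] -> [3, 43]
  Merge: [9, 14] + [3, 43] -> [3, 9, 14, 43]
  Split: [30, 35, 29, 40] -> [30, 35] and [29, 40]
    Split: [30, 35] -> [30] and [35]
    Merge: [30] + [35] -> [30, 35]
    Split: [29, 40] -> [29] and [40]
    Merge: [29] + [40] -> [29, 40]
  Merge: [30, 35] + [29, 40] -> [29, 30, 35, 40]
Merge: [3, 9, 14, 43] + [29, 30, 35, 40] -> [3, 9, 14, 29, 30, 35, 40, 43]

Final sorted array: [3, 9, 14, 29, 30, 35, 40, 43]

The merge sort proceeds by recursively splitting the array and merging sorted halves.
After all merges, the sorted array is [3, 9, 14, 29, 30, 35, 40, 43].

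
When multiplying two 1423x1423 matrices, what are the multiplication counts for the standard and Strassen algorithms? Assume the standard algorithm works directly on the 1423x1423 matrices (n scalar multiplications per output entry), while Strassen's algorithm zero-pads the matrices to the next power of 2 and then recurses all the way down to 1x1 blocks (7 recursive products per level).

Matrix multiplication for 1423x1423 matrices:

Strassen's algorithm requires power-of-2 dimensions. Pad 1423x1423 to 2048x2048 (next power of 2).

Standard algorithm: 1423^3 = 2881473967 multiplications
Strassen's algorithm: 7^(log2(2048)) = 7^11 = 1977326743 multiplications
Savings: 2881473967 - 1977326743 = 904147224 multiplications

Standard: 2881473967 multiplications (1423^3). Strassen: 1977326743 multiplications (7^11, after padding to 2048x2048). Strassen reduces 8 recursive multiplications to 7 at each level.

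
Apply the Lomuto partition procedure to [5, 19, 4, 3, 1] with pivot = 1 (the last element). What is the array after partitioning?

Lomuto partition with pivot = 1:

Initial array: [5, 19, 4, 3, 1]

arr[0]=5 > 1: no swap
arr[1]=19 > 1: no swap
arr[2]=4 > 1: no swap
arr[3]=3 > 1: no swap

Place pivot at position 0: [1, 19, 4, 3, 5]
Pivot position: 0

After partitioning with pivot 1, the array becomes [1, 19, 4, 3, 5]. The pivot is placed at index 0. All elements to the left of the pivot are <= 1, and all elements to the right are > 1.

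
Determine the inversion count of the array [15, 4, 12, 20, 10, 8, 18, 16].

Finding inversions in [15, 4, 12, 20, 10, 8, 18, 16]:

(0, 1): arr[0]=15 > arr[1]=4
(0, 2): arr[0]=15 > arr[2]=12
(0, 4): arr[0]=15 > arr[4]=10
(0, 5): arr[0]=15 > arr[5]=8
(2, 4): arr[2]=12 > arr[4]=10
(2, 5): arr[2]=12 > arr[5]=8
(3, 4): arr[3]=20 > arr[4]=10
(3, 5): arr[3]=20 > arr[5]=8
(3, 6): arr[3]=20 > arr[6]=18
(3, 7): arr[3]=20 > arr[7]=16
(4, 5): arr[4]=10 > arr[5]=8
(6, 7): arr[6]=18 > arr[7]=16

Total inversions: 12

The array has 12 inversion(s): (0,1), (0,2), (0,4), (0,5), (2,4), (2,5), (3,4), (3,5), (3,6), (3,7), (4,5), (6,7). Each pair (i,j) satisfies i < j and arr[i] > arr[j].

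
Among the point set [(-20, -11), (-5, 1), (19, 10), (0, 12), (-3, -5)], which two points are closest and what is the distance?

Computing all pairwise distances among 5 points:

d((-20, -11), (-5, 1)) = 19.2094
d((-20, -11), (19, 10)) = 44.2945
d((-20, -11), (0, 12)) = 30.4795
d((-20, -11), (-3, -5)) = 18.0278
d((-5, 1), (19, 10)) = 25.632
d((-5, 1), (0, 12)) = 12.083
d((-5, 1), (-3, -5)) = 6.3246 <-- minimum
d((19, 10), (0, 12)) = 19.105
d((19, 10), (-3, -5)) = 26.6271
d((0, 12), (-3, -5)) = 17.2627

Closest pair: (-5, 1) and (-3, -5) with distance 6.3246

The closest pair is (-5, 1) and (-3, -5) with Euclidean distance 6.3246. For 5 points, brute-force pairwise comparison is shown above. For large n, the divide-and-conquer algorithm (sort by x, recurse on halves, check the dividing strip) achieves O(n log n).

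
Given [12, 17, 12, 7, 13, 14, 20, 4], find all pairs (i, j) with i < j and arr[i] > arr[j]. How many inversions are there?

Finding inversions in [12, 17, 12, 7, 13, 14, 20, 4]:

(0, 3): arr[0]=12 > arr[3]=7
(0, 7): arr[0]=12 > arr[7]=4
(1, 2): arr[1]=17 > arr[2]=12
(1, 3): arr[1]=17 > arr[3]=7
(1, 4): arr[1]=17 > arr[4]=13
(1, 5): arr[1]=17 > arr[5]=14
(1, 7): arr[1]=17 > arr[7]=4
(2, 3): arr[2]=12 > arr[3]=7
(2, 7): arr[2]=12 > arr[7]=4
(3, 7): arr[3]=7 > arr[7]=4
(4, 7): arr[4]=13 > arr[7]=4
(5, 7): arr[5]=14 > arr[7]=4
(6, 7): arr[6]=20 > arr[7]=4

Total inversions: 13

The array has 13 inversion(s): (0,3), (0,7), (1,2), (1,3), (1,4), (1,5), (1,7), (2,3), (2,7), (3,7), (4,7), (5,7), (6,7). Each pair (i,j) satisfies i < j and arr[i] > arr[j].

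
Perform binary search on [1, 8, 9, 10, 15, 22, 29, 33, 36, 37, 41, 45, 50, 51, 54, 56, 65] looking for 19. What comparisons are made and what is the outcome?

Binary search for 19 in [1, 8, 9, 10, 15, 22, 29, 33, 36, 37, 41, 45, 50, 51, 54, 56, 65]:

lo=0, hi=16, mid=8, arr[mid]=36 -> 36 > 19, search left half
lo=0, hi=7, mid=3, arr[mid]=10 -> 10 < 19, search right half
lo=4, hi=7, mid=5, arr[mid]=22 -> 22 > 19, search left half
lo=4, hi=4, mid=4, arr[mid]=15 -> 15 < 19, search right half
lo=5 > hi=4, target 19 not found

Binary search determines that 19 is not in the array after 4 comparisons. The search space was exhausted without finding the target.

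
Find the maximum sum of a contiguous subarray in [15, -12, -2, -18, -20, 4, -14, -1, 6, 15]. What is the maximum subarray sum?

Using Kadane's algorithm on [15, -12, -2, -18, -20, 4, -14, -1, 6, 15]:

Scanning through the array:
Position 1 (value -12): max_ending_here = 3, max_so_far = 15
Position 2 (value -2): max_ending_here = 1, max_so_far = 15
Position 3 (value -18): max_ending_here = -17, max_so_far = 15
Position 4 (value -20): max_ending_here = -20, max_so_far = 15
Position 5 (value 4): max_ending_here = 4, max_so_far = 15
Position 6 (value -14): max_ending_here = -10, max_so_far = 15
Position 7 (value -1): max_ending_here = -1, max_so_far = 15
Position 8 (value 6): max_ending_here = 6, max_so_far = 15
Position 9 (value 15): max_ending_here = 21, max_so_far = 21

Maximum subarray: [6, 15]
Maximum sum: 21

The maximum subarray is [6, 15] with sum 21. This subarray runs from index 8 to index 9.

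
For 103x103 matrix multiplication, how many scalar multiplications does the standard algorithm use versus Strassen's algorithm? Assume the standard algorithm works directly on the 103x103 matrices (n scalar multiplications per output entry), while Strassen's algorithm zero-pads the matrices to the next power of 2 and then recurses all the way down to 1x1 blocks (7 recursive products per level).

Matrix multiplication for 103x103 matrices:

Strassen's algorithm requires power-of-2 dimensions. Pad 103x103 to 128x128 (next power of 2).

Standard algorithm: 103^3 = 1092727 multiplications
Strassen's algorithm: 7^(log2(128)) = 7^7 = 823543 multiplications
Savings: 1092727 - 823543 = 269184 multiplications

Standard: 1092727 multiplications (103^3). Strassen: 823543 multiplications (7^7, after padding to 128x128). Strassen reduces 8 recursive multiplications to 7 at each level.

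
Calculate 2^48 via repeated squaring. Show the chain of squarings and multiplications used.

Computing 2^48 by squaring (build up from 2^1; each line after the first costs one multiplication):

2^1 = 2
2^2 = (2^1)^2 = 2^2 = 4
2^3 = 2 * 2^2 = 2 * 4 = 8
2^6 = (2^3)^2 = 8^2 = 64
2^12 = (2^6)^2 = 64^2 = 4096
2^24 = (2^12)^2 = 4096^2 = 16777216
2^48 = (2^24)^2 = 16777216^2 = 281474976710656

Result: 281474976710656
Multiplications needed: 6 (6 lines after 2^1)

2^48 = 281474976710656. Using exponentiation by squaring, this requires 6 multiplications. The key idea: if the exponent is even, square the half-power; if odd, multiply by the base once.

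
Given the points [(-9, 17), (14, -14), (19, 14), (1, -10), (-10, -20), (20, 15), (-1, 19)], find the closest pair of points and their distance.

Computing all pairwise distances among 7 points:

d((-9, 17), (14, -14)) = 38.6005
d((-9, 17), (19, 14)) = 28.1603
d((-9, 17), (1, -10)) = 28.7924
d((-9, 17), (-10, -20)) = 37.0135
d((-9, 17), (20, 15)) = 29.0689
d((-9, 17), (-1, 19)) = 8.2462
d((14, -14), (19, 14)) = 28.4429
d((14, -14), (1, -10)) = 13.6015
d((14, -14), (-10, -20)) = 24.7386
d((14, -14), (20, 15)) = 29.6142
d((14, -14), (-1, 19)) = 36.2491
d((19, 14), (1, -10)) = 30.0
d((19, 14), (-10, -20)) = 44.6878
d((19, 14), (20, 15)) = 1.4142 <-- minimum
d((19, 14), (-1, 19)) = 20.6155
d((1, -10), (-10, -20)) = 14.8661
d((1, -10), (20, 15)) = 31.4006
d((1, -10), (-1, 19)) = 29.0689
d((-10, -20), (20, 15)) = 46.0977
d((-10, -20), (-1, 19)) = 40.025
d((20, 15), (-1, 19)) = 21.3776

Closest pair: (19, 14) and (20, 15) with distance 1.4142

The closest pair is (19, 14) and (20, 15) with Euclidean distance 1.4142. For 7 points, brute-force pairwise comparison is shown above. For large n, the divide-and-conquer algorithm (sort by x, recurse on halves, check the dividing strip) achieves O(n log n).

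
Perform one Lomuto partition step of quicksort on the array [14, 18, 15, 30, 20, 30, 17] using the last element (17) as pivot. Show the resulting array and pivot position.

Lomuto partition with pivot = 17:

Initial array: [14, 18, 15, 30, 20, 30, 17]

arr[0]=14 <= 17: swap with position 0, array becomes [14, 18, 15, 30, 20, 30, 17]
arr[1]=18 > 17: no swap
arr[2]=15 <= 17: swap with position 1, array becomes [14, 15, 18, 30, 20, 30, 17]
arr[3]=30 > 17: no swap
arr[4]=20 > 17: no swap
arr[5]=30 > 17: no swap

Place pivot at position 2: [14, 15, 17, 30, 20, 30, 18]
Pivot position: 2

After partitioning with pivot 17, the array becomes [14, 15, 17, 30, 20, 30, 18]. The pivot is placed at index 2. All elements to the left of the pivot are <= 17, and all elements to the right are > 17.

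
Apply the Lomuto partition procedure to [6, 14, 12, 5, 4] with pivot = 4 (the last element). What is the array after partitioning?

Lomuto partition with pivot = 4:

Initial array: [6, 14, 12, 5, 4]

arr[0]=6 > 4: no swap
arr[1]=14 > 4: no swap
arr[2]=12 > 4: no swap
arr[3]=5 > 4: no swap

Place pivot at position 0: [4, 14, 12, 5, 6]
Pivot position: 0

After partitioning with pivot 4, the array becomes [4, 14, 12, 5, 6]. The pivot is placed at index 0. All elements to the left of the pivot are <= 4, and all elements to the right are > 4.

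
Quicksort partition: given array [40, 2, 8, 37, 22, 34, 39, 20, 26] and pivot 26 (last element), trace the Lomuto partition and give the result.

Lomuto partition with pivot = 26:

Initial array: [40, 2, 8, 37, 22, 34, 39, 20, 26]

arr[0]=40 > 26: no swap
arr[1]=2 <= 26: swap with position 0, array becomes [2, 40, 8, 37, 22, 34, 39, 20, 26]
arr[2]=8 <= 26: swap with position 1, array becomes [2, 8, 40, 37, 22, 34, 39, 20, 26]
arr[3]=37 > 26: no swap
arr[4]=22 <= 26: swap with position 2, array becomes [2, 8, 22, 37, 40, 34, 39, 20, 26]
arr[5]=34 > 26: no swap
arr[6]=39 > 26: no swap
arr[7]=20 <= 26: swap with position 3, array becomes [2, 8, 22, 20, 40, 34, 39, 37, 26]

Place pivot at position 4: [2, 8, 22, 20, 26, 34, 39, 37, 40]
Pivot position: 4

After partitioning with pivot 26, the array becomes [2, 8, 22, 20, 26, 34, 39, 37, 40]. The pivot is placed at index 4. All elements to the left of the pivot are <= 26, and all elements to the right are > 26.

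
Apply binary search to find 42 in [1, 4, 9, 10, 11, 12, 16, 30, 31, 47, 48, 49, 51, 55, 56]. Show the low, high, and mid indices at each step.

Binary search for 42 in [1, 4, 9, 10, 11, 12, 16, 30, 31, 47, 48, 49, 51, 55, 56]:

lo=0, hi=14, mid=7, arr[mid]=30 -> 30 < 42, search right half
lo=8, hi=14, mid=11, arr[mid]=49 -> 49 > 42, search left half
lo=8, hi=10, mid=9, arr[mid]=47 -> 47 > 42, search left half
lo=8, hi=8, mid=8, arr[mid]=31 -> 31 < 42, search right half
lo=9 > hi=8, target 42 not found

Binary search determines that 42 is not in the array after 4 comparisons. The search space was exhausted without finding the target.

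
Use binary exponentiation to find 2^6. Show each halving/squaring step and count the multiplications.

Computing 2^6 by squaring (build up from 2^1; each line after the first costs one multiplication):

2^1 = 2
2^2 = (2^1)^2 = 2^2 = 4
2^3 = 2 * 2^2 = 2 * 4 = 8
2^6 = (2^3)^2 = 8^2 = 64

Result: 64
Multiplications needed: 3 (3 lines after 2^1)

2^6 = 64. Using exponentiation by squaring, this requires 3 multiplications. The key idea: if the exponent is even, square the half-power; if odd, multiply by the base once.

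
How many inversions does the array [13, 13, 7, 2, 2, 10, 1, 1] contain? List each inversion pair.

Finding inversions in [13, 13, 7, 2, 2, 10, 1, 1]:

(0, 2): arr[0]=13 > arr[2]=7
(0, 3): arr[0]=13 > arr[3]=2
(0, 4): arr[0]=13 > arr[4]=2
(0, 5): arr[0]=13 > arr[5]=10
(0, 6): arr[0]=13 > arr[6]=1
(0, 7): arr[0]=13 > arr[7]=1
(1, 2): arr[1]=13 > arr[2]=7
(1, 3): arr[1]=13 > arr[3]=2
(1, 4): arr[1]=13 > arr[4]=2
(1, 5): arr[1]=13 > arr[5]=10
(1, 6): arr[1]=13 > arr[6]=1
(1, 7): arr[1]=13 > arr[7]=1
(2, 3): arr[2]=7 > arr[3]=2
(2, 4): arr[2]=7 > arr[4]=2
(2, 6): arr[2]=7 > arr[6]=1
(2, 7): arr[2]=7 > arr[7]=1
(3, 6): arr[3]=2 > arr[6]=1
(3, 7): arr[3]=2 > arr[7]=1
(4, 6): arr[4]=2 > arr[6]=1
(4, 7): arr[4]=2 > arr[7]=1
(5, 6): arr[5]=10 > arr[6]=1
(5, 7): arr[5]=10 > arr[7]=1

Total inversions: 22

The array has 22 inversion(s): (0,2), (0,3), (0,4), (0,5), (0,6), (0,7), (1,2), (1,3), (1,4), (1,5), (1,6), (1,7), (2,3), (2,4), (2,6), (2,7), (3,6), (3,7), (4,6), (4,7), (5,6), (5,7). Each pair (i,j) satisfies i < j and arr[i] > arr[j].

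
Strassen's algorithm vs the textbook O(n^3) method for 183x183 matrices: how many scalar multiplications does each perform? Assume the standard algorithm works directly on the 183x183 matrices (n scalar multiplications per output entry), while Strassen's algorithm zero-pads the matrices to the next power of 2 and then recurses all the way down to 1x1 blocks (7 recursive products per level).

Matrix multiplication for 183x183 matrices:

Strassen's algorithm requires power-of-2 dimensions. Pad 183x183 to 256x256 (next power of 2).

Standard algorithm: 183^3 = 6128487 multiplications
Strassen's algorithm: 7^(log2(256)) = 7^8 = 5764801 multiplications
Savings: 6128487 - 5764801 = 363686 multiplications

Standard: 6128487 multiplications (183^3). Strassen: 5764801 multiplications (7^8, after padding to 256x256). Strassen reduces 8 recursive multiplications to 7 at each level.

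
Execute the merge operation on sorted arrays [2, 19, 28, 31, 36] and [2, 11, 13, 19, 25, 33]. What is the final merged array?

Merging process:

Compare 2 vs 2: take 2 from left. Merged: [2]
Compare 19 vs 2: take 2 from right. Merged: [2, 2]
Compare 19 vs 11: take 11 from right. Merged: [2, 2, 11]
Compare 19 vs 13: take 13 from right. Merged: [2, 2, 11, 13]
Compare 19 vs 19: take 19 from left. Merged: [2, 2, 11, 13, 19]
Compare 28 vs 19: take 19 from right. Merged: [2, 2, 11, 13, 19, 19]
Compare 28 vs 25: take 25 from right. Merged: [2, 2, 11, 13, 19, 19, 25]
Compare 28 vs 33: take 28 from left. Merged: [2, 2, 11, 13, 19, 19, 25, 28]
Compare 31 vs 33: take 31 from left. Merged: [2, 2, 11, 13, 19, 19, 25, 28, 31]
Compare 36 vs 33: take 33 from right. Merged: [2, 2, 11, 13, 19, 19, 25, 28, 31, 33]
Append remaining from left: [36]. Merged: [2, 2, 11, 13, 19, 19, 25, 28, 31, 33, 36]

Final merged array: [2, 2, 11, 13, 19, 19, 25, 28, 31, 33, 36]
Total comparisons: 10

The merged array is [2, 2, 11, 13, 19, 19, 25, 28, 31, 33, 36], requiring 10 comparisons. The merge step runs in O(n) time where n is the total number of elements.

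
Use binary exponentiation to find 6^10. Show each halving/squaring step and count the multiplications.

Computing 6^10 by squaring (build up from 6^1; each line after the first costs one multiplication):

6^1 = 6
6^2 = (6^1)^2 = 6^2 = 36
6^4 = (6^2)^2 = 36^2 = 1296
6^5 = 6 * 6^4 = 6 * 1296 = 7776
6^10 = (6^5)^2 = 7776^2 = 60466176

Result: 60466176
Multiplications needed: 4 (4 lines after 6^1)

6^10 = 60466176. Using exponentiation by squaring, this requires 4 multiplications. The key idea: if the exponent is even, square the half-power; if odd, multiply by the base once.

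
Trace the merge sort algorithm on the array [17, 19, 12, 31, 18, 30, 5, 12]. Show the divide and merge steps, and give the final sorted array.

Merge sort trace:

Split: [17, 19, 12, 31, 18, 30, 5, 12] -> [17, 19, 12, 31] and [18, 30, 5, 12]
  Split: [17, 19, 12, 31] -> [17, 19] and [12, 31]
    Split: [17, 19] -> [17] and [19]
    Merge: [17] + [19] -> [17, 19]
    Split: [12, 31] -> [12] and [31]
    Merge: [12] + [31] -> [12, 31]
  Merge: [17, 19] + [12, 31] -> [12, 17, 19, 31]
  Split: [18, 30, 5, 12] -> [18, 30] and [5, 12]
    Split: [18, 30] -> [18] and [30]
    Merge: [18] + [30] -> [18, 30]
    Split: [5, 12] -> [5] and [12]
    Merge: [5] + [12] -> [5, 12]
  Merge: [18, 30] + [5, 12] -> [5, 12, 18, 30]
Merge: [12, 17, 19, 31] + [5, 12, 18, 30] -> [5, 12, 12, 17, 18, 19, 30, 31]

Final sorted array: [5, 12, 12, 17, 18, 19, 30, 31]

The merge sort proceeds by recursively splitting the array and merging sorted halves.
After all merges, the sorted array is [5, 12, 12, 17, 18, 19, 30, 31].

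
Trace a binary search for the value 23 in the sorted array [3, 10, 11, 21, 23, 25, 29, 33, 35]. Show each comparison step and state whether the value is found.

Binary search for 23 in [3, 10, 11, 21, 23, 25, 29, 33, 35]:

lo=0, hi=8, mid=4, arr[mid]=23 -> Found target at index 4!

Binary search finds 23 at index 4 after 1 comparisons. The search repeatedly halves the search space by comparing with the middle element.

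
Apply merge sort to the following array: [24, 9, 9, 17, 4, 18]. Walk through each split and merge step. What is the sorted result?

Merge sort trace:

Split: [24, 9, 9, 17, 4, 18] -> [24, 9, 9] and [17, 4, 18]
  Split: [24, 9, 9] -> [24] and [9, 9]
    Split: [9, 9] -> [9] and [9]
    Merge: [9] + [9] -> [9, 9]
  Merge: [24] + [9, 9] -> [9, 9, 24]
  Split: [17, 4, 18] -> [17] and [4, 18]
    Split: [4, 18] -> [4] and [18]
    Merge: [4] + [18] -> [4, 18]
  Merge: [17] + [4, 18] -> [4, 17, 18]
Merge: [9, 9, 24] + [4, 17, 18] -> [4, 9, 9, 17, 18, 24]

Final sorted array: [4, 9, 9, 17, 18, 24]

The merge sort proceeds by recursively splitting the array and merging sorted halves.
After all merges, the sorted array is [4, 9, 9, 17, 18, 24].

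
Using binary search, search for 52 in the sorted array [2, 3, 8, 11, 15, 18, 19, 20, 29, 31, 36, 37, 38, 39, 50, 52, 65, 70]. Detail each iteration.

Binary search for 52 in [2, 3, 8, 11, 15, 18, 19, 20, 29, 31, 36, 37, 38, 39, 50, 52, 65, 70]:

lo=0, hi=17, mid=8, arr[mid]=29 -> 29 < 52, search right half
lo=9, hi=17, mid=13, arr[mid]=39 -> 39 < 52, search right half
lo=14, hi=17, mid=15, arr[mid]=52 -> Found target at index 15!

Binary search finds 52 at index 15 after 3 comparisons. The search repeatedly halves the search space by comparing with the middle element.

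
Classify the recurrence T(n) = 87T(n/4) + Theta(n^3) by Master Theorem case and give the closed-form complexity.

Master Theorem for T(n) = 87T(n/4) + O(n^3):

a = 87, b = 4, c = 3
log_b(a) = log_4(87) = 3.2215

Case 1: c = 3 < log_4(87) = 3.2215
T(n) = O(n^(log_4 87))

For T(n) = 87T(n/4) + O(n^3): log_4(87) = 3.2215. This is Case 1 of the Master Theorem (c < log_b(a), work dominated by leaves), giving O(n^(log_4 87)).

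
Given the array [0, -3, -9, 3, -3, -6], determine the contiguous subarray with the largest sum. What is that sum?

Using Kadane's algorithm on [0, -3, -9, 3, -3, -6]:

Scanning through the array:
Position 1 (value -3): max_ending_here = -3, max_so_far = 0
Position 2 (value -9): max_ending_here = -9, max_so_far = 0
Position 3 (value 3): max_ending_here = 3, max_so_far = 3
Position 4 (value -3): max_ending_here = 0, max_so_far = 3
Position 5 (value -6): max_ending_here = -6, max_so_far = 3

Maximum subarray: [3]
Maximum sum: 3

The maximum subarray is [3] with sum 3. This subarray runs from index 3 to index 3.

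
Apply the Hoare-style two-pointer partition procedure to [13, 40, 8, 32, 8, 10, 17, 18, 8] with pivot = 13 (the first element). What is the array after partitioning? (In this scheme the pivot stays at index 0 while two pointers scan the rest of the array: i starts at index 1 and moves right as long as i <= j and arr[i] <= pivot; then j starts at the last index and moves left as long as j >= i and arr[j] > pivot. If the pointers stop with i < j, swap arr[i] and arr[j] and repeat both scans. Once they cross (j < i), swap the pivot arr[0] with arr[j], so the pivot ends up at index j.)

Hoare-style two-pointer partition with pivot = 13:

Initial array: [13, 40, 8, 32, 8, 10, 17, 18, 8]

Pointers start at i = 1, j = 8.
i stops at index 1 (arr[1]=40 > 13), j stops at index 8 (arr[8]=8 <= 13): swap arr[1] and arr[8], array becomes [13, 8, 8, 32, 8, 10, 17, 18, 40]
i stops at index 3 (arr[3]=32 > 13), j stops at index 5 (arr[5]=10 <= 13): swap arr[3] and arr[5], array becomes [13, 8, 8, 10, 8, 32, 17, 18, 40]
i ends at 5, j ends at 4: the pointers have crossed (j < i), so scanning stops.

Swap pivot arr[0] with arr[4] to place pivot at position 4: [8, 8, 8, 10, 13, 32, 17, 18, 40]
Pivot position: 4

After partitioning with pivot 13, the array becomes [8, 8, 8, 10, 13, 32, 17, 18, 40]. The pivot is placed at index 4. All elements to the left of the pivot are <= 13, and all elements to the right are > 13.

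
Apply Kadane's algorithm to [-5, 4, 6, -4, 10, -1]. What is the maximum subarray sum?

Using Kadane's algorithm on [-5, 4, 6, -4, 10, -1]:

Scanning through the array:
Position 1 (value 4): max_ending_here = 4, max_so_far = 4
Position 2 (value 6): max_ending_here = 10, max_so_far = 10
Position 3 (value -4): max_ending_here = 6, max_so_far = 10
Position 4 (value 10): max_ending_here = 16, max_so_far = 16
Position 5 (value -1): max_ending_here = 15, max_so_far = 16

Maximum subarray: [4, 6, -4, 10]
Maximum sum: 16

The maximum subarray is [4, 6, -4, 10] with sum 16. This subarray runs from index 1 to index 4.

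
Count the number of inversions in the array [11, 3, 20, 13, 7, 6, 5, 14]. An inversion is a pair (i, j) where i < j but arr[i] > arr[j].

Finding inversions in [11, 3, 20, 13, 7, 6, 5, 14]:

(0, 1): arr[0]=11 > arr[1]=3
(0, 4): arr[0]=11 > arr[4]=7
(0, 5): arr[0]=11 > arr[5]=6
(0, 6): arr[0]=11 > arr[6]=5
(2, 3): arr[2]=20 > arr[3]=13
(2, 4): arr[2]=20 > arr[4]=7
(2, 5): arr[2]=20 > arr[5]=6
(2, 6): arr[2]=20 > arr[6]=5
(2, 7): arr[2]=20 > arr[7]=14
(3, 4): arr[3]=13 > arr[4]=7
(3, 5): arr[3]=13 > arr[5]=6
(3, 6): arr[3]=13 > arr[6]=5
(4, 5): arr[4]=7 > arr[5]=6
(4, 6): arr[4]=7 > arr[6]=5
(5, 6): arr[5]=6 > arr[6]=5

Total inversions: 15

The array has 15 inversion(s): (0,1), (0,4), (0,5), (0,6), (2,3), (2,4), (2,5), (2,6), (2,7), (3,4), (3,5), (3,6), (4,5), (4,6), (5,6). Each pair (i,j) satisfies i < j and arr[i] > arr[j].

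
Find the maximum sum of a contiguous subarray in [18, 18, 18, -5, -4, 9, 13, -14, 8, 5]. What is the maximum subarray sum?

Using Kadane's algorithm on [18, 18, 18, -5, -4, 9, 13, -14, 8, 5]:

Scanning through the array:
Position 1 (value 18): max_ending_here = 36, max_so_far = 36
Position 2 (value 18): max_ending_here = 54, max_so_far = 54
Position 3 (value -5): max_ending_here = 49, max_so_far = 54
Position 4 (value -4): max_ending_here = 45, max_so_far = 54
Position 5 (value 9): max_ending_here = 54, max_so_far = 54
Position 6 (value 13): max_ending_here = 67, max_so_far = 67
Position 7 (value -14): max_ending_here = 53, max_so_far = 67
Position 8 (value 8): max_ending_here = 61, max_so_far = 67
Position 9 (value 5): max_ending_here = 66, max_so_far = 67

Maximum subarray: [18, 18, 18, -5, -4, 9, 13]
Maximum sum: 67

The maximum subarray is [18, 18, 18, -5, -4, 9, 13] with sum 67. This subarray runs from index 0 to index 6.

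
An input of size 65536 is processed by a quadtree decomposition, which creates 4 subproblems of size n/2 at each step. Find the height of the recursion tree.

For divide and conquer with division factor 2:

Problem sizes at each level:
Level 0: 65536
Level 1: 32768
Level 2: 16384
Level 3: 8192
Level 4: 4096
Level 5: 2048
Level 6: 1024
Level 7: 512
Level 8: 256
Level 9: 128
Level 10: 64
Level 11: 32
Level 12: 16
Level 13: 8
Level 14: 4
Level 15: 2
Level 16: 1

The root is level 0 and the size-1 base case is level 16 (the tree spans levels 0 through 16, i.e. 17 levels counting the root), so the depth is the number of divisions: log_2(65536) = 16

The recursion tree depth is log_2(65536) = 16. At each level, the problem size is divided by 2, so it takes 16 divisions to reduce to a base case of size 1. The algorithm makes 4 recursive calls at each level.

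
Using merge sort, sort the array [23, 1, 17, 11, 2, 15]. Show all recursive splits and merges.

Merge sort trace:

Split: [23, 1, 17, 11, 2, 15] -> [23, 1, 17] and [11, 2, 15]
  Split: [23, 1, 17] -> [23] and [1, 17]
    Split: [1, 17] -> [1] and [17]
    Merge: [1] + [17] -> [1, 17]
  Merge: [23] + [1, 17] -> [1, 17, 23]
  Split: [11, 2, 15] -> [11] and [2, 15]
    Split: [2, 15] -> [2] and [15]
    Merge: [2] + [15] -> [2, 15]
  Merge: [11] + [2, 15] -> [2, 11, 15]
Merge: [1, 17, 23] + [2, 11, 15] -> [1, 2, 11, 15, 17, 23]

Final sorted array: [1, 2, 11, 15, 17, 23]

The merge sort proceeds by recursively splitting the array and merging sorted halves.
After all merges, the sorted array is [1, 2, 11, 15, 17, 23].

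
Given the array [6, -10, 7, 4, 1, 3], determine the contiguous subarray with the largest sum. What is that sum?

Using Kadane's algorithm on [6, -10, 7, 4, 1, 3]:

Scanning through the array:
Position 1 (value -10): max_ending_here = -4, max_so_far = 6
Position 2 (value 7): max_ending_here = 7, max_so_far = 7
Position 3 (value 4): max_ending_here = 11, max_so_far = 11
Position 4 (value 1): max_ending_here = 12, max_so_far = 12
Position 5 (value 3): max_ending_here = 15, max_so_far = 15

Maximum subarray: [7, 4, 1, 3]
Maximum sum: 15

The maximum subarray is [7, 4, 1, 3] with sum 15. This subarray runs from index 2 to index 5.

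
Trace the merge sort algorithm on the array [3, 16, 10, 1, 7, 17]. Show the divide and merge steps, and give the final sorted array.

Merge sort trace:

Split: [3, 16, 10, 1, 7, 17] -> [3, 16, 10] and [1, 7, 17]
  Split: [3, 16, 10] -> [3] and [16, 10]
    Split: [16, 10] -> [16] and [10]
    Merge: [16] + [10] -> [10, 16]
  Merge: [3] + [10, 16] -> [3, 10, 16]
  Split: [1, 7, 17] -> [1] and [7, 17]
    Split: [7, 17] -> [7] and [17]
    Merge: [7] + [17] -> [7, 17]
  Merge: [1] + [7, 17] -> [1, 7, 17]
Merge: [3, 10, 16] + [1, 7, 17] -> [1, 3, 7, 10, 16, 17]

Final sorted array: [1, 3, 7, 10, 16, 17]

The merge sort proceeds by recursively splitting the array and merging sorted halves.
After all merges, the sorted array is [1, 3, 7, 10, 16, 17].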